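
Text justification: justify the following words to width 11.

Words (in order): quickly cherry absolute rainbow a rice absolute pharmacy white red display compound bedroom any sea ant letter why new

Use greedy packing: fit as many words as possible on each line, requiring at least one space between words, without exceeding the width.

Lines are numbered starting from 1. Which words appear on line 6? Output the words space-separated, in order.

Answer: absolute

Derivation:
Line 1: ['quickly'] (min_width=7, slack=4)
Line 2: ['cherry'] (min_width=6, slack=5)
Line 3: ['absolute'] (min_width=8, slack=3)
Line 4: ['rainbow', 'a'] (min_width=9, slack=2)
Line 5: ['rice'] (min_width=4, slack=7)
Line 6: ['absolute'] (min_width=8, slack=3)
Line 7: ['pharmacy'] (min_width=8, slack=3)
Line 8: ['white', 'red'] (min_width=9, slack=2)
Line 9: ['display'] (min_width=7, slack=4)
Line 10: ['compound'] (min_width=8, slack=3)
Line 11: ['bedroom', 'any'] (min_width=11, slack=0)
Line 12: ['sea', 'ant'] (min_width=7, slack=4)
Line 13: ['letter', 'why'] (min_width=10, slack=1)
Line 14: ['new'] (min_width=3, slack=8)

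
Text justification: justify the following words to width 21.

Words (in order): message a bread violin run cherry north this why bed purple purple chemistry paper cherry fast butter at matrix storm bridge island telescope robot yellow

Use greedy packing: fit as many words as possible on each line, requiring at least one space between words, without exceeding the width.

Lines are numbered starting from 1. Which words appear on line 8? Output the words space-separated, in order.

Line 1: ['message', 'a', 'bread'] (min_width=15, slack=6)
Line 2: ['violin', 'run', 'cherry'] (min_width=17, slack=4)
Line 3: ['north', 'this', 'why', 'bed'] (min_width=18, slack=3)
Line 4: ['purple', 'purple'] (min_width=13, slack=8)
Line 5: ['chemistry', 'paper'] (min_width=15, slack=6)
Line 6: ['cherry', 'fast', 'butter', 'at'] (min_width=21, slack=0)
Line 7: ['matrix', 'storm', 'bridge'] (min_width=19, slack=2)
Line 8: ['island', 'telescope'] (min_width=16, slack=5)
Line 9: ['robot', 'yellow'] (min_width=12, slack=9)

Answer: island telescope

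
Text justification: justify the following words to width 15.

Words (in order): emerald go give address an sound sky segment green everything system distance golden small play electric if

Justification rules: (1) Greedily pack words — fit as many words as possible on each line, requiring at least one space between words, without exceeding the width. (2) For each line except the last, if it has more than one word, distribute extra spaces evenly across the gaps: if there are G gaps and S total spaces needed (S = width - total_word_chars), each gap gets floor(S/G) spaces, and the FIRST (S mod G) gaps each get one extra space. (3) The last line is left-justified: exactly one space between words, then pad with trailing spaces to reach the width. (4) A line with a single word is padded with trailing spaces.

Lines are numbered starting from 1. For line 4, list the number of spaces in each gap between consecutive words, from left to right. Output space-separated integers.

Answer: 3

Derivation:
Line 1: ['emerald', 'go', 'give'] (min_width=15, slack=0)
Line 2: ['address', 'an'] (min_width=10, slack=5)
Line 3: ['sound', 'sky'] (min_width=9, slack=6)
Line 4: ['segment', 'green'] (min_width=13, slack=2)
Line 5: ['everything'] (min_width=10, slack=5)
Line 6: ['system', 'distance'] (min_width=15, slack=0)
Line 7: ['golden', 'small'] (min_width=12, slack=3)
Line 8: ['play', 'electric'] (min_width=13, slack=2)
Line 9: ['if'] (min_width=2, slack=13)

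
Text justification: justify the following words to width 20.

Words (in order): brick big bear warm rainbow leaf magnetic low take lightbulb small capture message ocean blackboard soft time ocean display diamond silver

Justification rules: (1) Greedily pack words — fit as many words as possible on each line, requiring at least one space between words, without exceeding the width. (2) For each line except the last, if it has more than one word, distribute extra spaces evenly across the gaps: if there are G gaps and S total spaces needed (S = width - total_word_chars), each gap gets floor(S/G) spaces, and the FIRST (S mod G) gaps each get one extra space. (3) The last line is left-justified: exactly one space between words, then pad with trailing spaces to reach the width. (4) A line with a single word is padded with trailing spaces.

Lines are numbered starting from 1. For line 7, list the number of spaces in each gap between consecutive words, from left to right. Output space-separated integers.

Line 1: ['brick', 'big', 'bear', 'warm'] (min_width=19, slack=1)
Line 2: ['rainbow', 'leaf'] (min_width=12, slack=8)
Line 3: ['magnetic', 'low', 'take'] (min_width=17, slack=3)
Line 4: ['lightbulb', 'small'] (min_width=15, slack=5)
Line 5: ['capture', 'message'] (min_width=15, slack=5)
Line 6: ['ocean', 'blackboard'] (min_width=16, slack=4)
Line 7: ['soft', 'time', 'ocean'] (min_width=15, slack=5)
Line 8: ['display', 'diamond'] (min_width=15, slack=5)
Line 9: ['silver'] (min_width=6, slack=14)

Answer: 4 3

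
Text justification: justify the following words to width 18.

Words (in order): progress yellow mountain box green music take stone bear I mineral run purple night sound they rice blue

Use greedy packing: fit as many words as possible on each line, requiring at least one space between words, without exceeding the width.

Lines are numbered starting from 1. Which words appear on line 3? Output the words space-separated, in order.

Line 1: ['progress', 'yellow'] (min_width=15, slack=3)
Line 2: ['mountain', 'box', 'green'] (min_width=18, slack=0)
Line 3: ['music', 'take', 'stone'] (min_width=16, slack=2)
Line 4: ['bear', 'I', 'mineral', 'run'] (min_width=18, slack=0)
Line 5: ['purple', 'night', 'sound'] (min_width=18, slack=0)
Line 6: ['they', 'rice', 'blue'] (min_width=14, slack=4)

Answer: music take stone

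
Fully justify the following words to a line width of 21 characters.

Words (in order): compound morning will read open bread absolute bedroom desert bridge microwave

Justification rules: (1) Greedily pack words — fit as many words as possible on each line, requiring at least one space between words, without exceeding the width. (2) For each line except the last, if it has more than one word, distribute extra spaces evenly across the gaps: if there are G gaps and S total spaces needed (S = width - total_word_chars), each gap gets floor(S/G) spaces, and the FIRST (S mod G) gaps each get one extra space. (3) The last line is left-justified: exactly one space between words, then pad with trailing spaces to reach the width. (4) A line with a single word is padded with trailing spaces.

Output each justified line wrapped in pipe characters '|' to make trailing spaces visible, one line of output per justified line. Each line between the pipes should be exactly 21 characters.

Line 1: ['compound', 'morning', 'will'] (min_width=21, slack=0)
Line 2: ['read', 'open', 'bread'] (min_width=15, slack=6)
Line 3: ['absolute', 'bedroom'] (min_width=16, slack=5)
Line 4: ['desert', 'bridge'] (min_width=13, slack=8)
Line 5: ['microwave'] (min_width=9, slack=12)

Answer: |compound morning will|
|read    open    bread|
|absolute      bedroom|
|desert         bridge|
|microwave            |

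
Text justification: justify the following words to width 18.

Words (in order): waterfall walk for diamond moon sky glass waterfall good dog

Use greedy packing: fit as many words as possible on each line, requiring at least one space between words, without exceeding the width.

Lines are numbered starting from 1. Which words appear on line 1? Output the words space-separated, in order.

Answer: waterfall walk for

Derivation:
Line 1: ['waterfall', 'walk', 'for'] (min_width=18, slack=0)
Line 2: ['diamond', 'moon', 'sky'] (min_width=16, slack=2)
Line 3: ['glass', 'waterfall'] (min_width=15, slack=3)
Line 4: ['good', 'dog'] (min_width=8, slack=10)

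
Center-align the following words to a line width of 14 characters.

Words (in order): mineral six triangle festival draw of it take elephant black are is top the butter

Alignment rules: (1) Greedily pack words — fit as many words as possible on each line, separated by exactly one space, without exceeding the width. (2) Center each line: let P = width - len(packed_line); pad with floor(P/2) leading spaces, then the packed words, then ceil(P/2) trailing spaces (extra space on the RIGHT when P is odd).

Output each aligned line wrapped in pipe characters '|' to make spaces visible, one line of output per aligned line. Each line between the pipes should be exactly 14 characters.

Line 1: ['mineral', 'six'] (min_width=11, slack=3)
Line 2: ['triangle'] (min_width=8, slack=6)
Line 3: ['festival', 'draw'] (min_width=13, slack=1)
Line 4: ['of', 'it', 'take'] (min_width=10, slack=4)
Line 5: ['elephant', 'black'] (min_width=14, slack=0)
Line 6: ['are', 'is', 'top', 'the'] (min_width=14, slack=0)
Line 7: ['butter'] (min_width=6, slack=8)

Answer: | mineral six  |
|   triangle   |
|festival draw |
|  of it take  |
|elephant black|
|are is top the|
|    butter    |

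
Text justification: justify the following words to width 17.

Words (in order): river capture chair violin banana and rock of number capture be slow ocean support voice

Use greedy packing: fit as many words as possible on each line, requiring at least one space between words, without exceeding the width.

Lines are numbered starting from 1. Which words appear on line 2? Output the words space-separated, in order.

Answer: chair violin

Derivation:
Line 1: ['river', 'capture'] (min_width=13, slack=4)
Line 2: ['chair', 'violin'] (min_width=12, slack=5)
Line 3: ['banana', 'and', 'rock'] (min_width=15, slack=2)
Line 4: ['of', 'number', 'capture'] (min_width=17, slack=0)
Line 5: ['be', 'slow', 'ocean'] (min_width=13, slack=4)
Line 6: ['support', 'voice'] (min_width=13, slack=4)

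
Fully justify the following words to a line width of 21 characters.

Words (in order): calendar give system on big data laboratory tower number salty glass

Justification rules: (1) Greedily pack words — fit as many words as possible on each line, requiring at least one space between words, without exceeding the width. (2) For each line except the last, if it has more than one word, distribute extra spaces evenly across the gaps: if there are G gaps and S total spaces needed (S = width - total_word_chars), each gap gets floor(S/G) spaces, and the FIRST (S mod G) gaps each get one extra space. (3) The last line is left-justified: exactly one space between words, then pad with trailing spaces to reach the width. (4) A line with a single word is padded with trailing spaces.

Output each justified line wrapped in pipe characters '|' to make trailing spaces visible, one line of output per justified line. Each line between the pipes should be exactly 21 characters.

Line 1: ['calendar', 'give', 'system'] (min_width=20, slack=1)
Line 2: ['on', 'big', 'data'] (min_width=11, slack=10)
Line 3: ['laboratory', 'tower'] (min_width=16, slack=5)
Line 4: ['number', 'salty', 'glass'] (min_width=18, slack=3)

Answer: |calendar  give system|
|on      big      data|
|laboratory      tower|
|number salty glass   |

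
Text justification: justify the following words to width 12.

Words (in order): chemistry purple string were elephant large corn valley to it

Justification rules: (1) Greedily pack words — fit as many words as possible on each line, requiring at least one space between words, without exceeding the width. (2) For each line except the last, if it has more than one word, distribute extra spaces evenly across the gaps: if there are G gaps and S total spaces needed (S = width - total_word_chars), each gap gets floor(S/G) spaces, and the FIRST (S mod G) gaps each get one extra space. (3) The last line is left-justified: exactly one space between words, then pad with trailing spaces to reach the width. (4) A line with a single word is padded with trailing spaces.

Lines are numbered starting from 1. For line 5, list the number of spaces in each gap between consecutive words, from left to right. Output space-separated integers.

Answer: 3

Derivation:
Line 1: ['chemistry'] (min_width=9, slack=3)
Line 2: ['purple'] (min_width=6, slack=6)
Line 3: ['string', 'were'] (min_width=11, slack=1)
Line 4: ['elephant'] (min_width=8, slack=4)
Line 5: ['large', 'corn'] (min_width=10, slack=2)
Line 6: ['valley', 'to', 'it'] (min_width=12, slack=0)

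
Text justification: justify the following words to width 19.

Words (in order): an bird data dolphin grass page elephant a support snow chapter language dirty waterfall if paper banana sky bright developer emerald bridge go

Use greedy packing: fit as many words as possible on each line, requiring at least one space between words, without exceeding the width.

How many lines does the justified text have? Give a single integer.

Line 1: ['an', 'bird', 'data'] (min_width=12, slack=7)
Line 2: ['dolphin', 'grass', 'page'] (min_width=18, slack=1)
Line 3: ['elephant', 'a', 'support'] (min_width=18, slack=1)
Line 4: ['snow', 'chapter'] (min_width=12, slack=7)
Line 5: ['language', 'dirty'] (min_width=14, slack=5)
Line 6: ['waterfall', 'if', 'paper'] (min_width=18, slack=1)
Line 7: ['banana', 'sky', 'bright'] (min_width=17, slack=2)
Line 8: ['developer', 'emerald'] (min_width=17, slack=2)
Line 9: ['bridge', 'go'] (min_width=9, slack=10)
Total lines: 9

Answer: 9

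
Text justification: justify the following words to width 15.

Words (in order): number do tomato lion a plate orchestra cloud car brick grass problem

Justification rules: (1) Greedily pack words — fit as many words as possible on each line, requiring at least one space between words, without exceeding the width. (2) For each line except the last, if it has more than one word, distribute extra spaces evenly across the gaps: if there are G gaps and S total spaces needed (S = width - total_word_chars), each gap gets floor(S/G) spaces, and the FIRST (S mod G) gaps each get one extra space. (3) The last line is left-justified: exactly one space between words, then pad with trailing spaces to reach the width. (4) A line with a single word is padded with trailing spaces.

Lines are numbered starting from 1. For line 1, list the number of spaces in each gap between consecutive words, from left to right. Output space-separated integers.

Answer: 7

Derivation:
Line 1: ['number', 'do'] (min_width=9, slack=6)
Line 2: ['tomato', 'lion', 'a'] (min_width=13, slack=2)
Line 3: ['plate', 'orchestra'] (min_width=15, slack=0)
Line 4: ['cloud', 'car', 'brick'] (min_width=15, slack=0)
Line 5: ['grass', 'problem'] (min_width=13, slack=2)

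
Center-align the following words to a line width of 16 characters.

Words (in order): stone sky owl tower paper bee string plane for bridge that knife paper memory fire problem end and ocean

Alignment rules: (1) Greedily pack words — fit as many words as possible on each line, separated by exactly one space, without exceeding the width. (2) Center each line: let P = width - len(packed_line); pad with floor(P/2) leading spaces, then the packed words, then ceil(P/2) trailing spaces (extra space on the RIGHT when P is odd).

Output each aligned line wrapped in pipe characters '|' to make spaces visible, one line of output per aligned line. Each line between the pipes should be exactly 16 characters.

Answer: | stone sky owl  |
|tower paper bee |
|string plane for|
|  bridge that   |
|  knife paper   |
|  memory fire   |
|problem end and |
|     ocean      |

Derivation:
Line 1: ['stone', 'sky', 'owl'] (min_width=13, slack=3)
Line 2: ['tower', 'paper', 'bee'] (min_width=15, slack=1)
Line 3: ['string', 'plane', 'for'] (min_width=16, slack=0)
Line 4: ['bridge', 'that'] (min_width=11, slack=5)
Line 5: ['knife', 'paper'] (min_width=11, slack=5)
Line 6: ['memory', 'fire'] (min_width=11, slack=5)
Line 7: ['problem', 'end', 'and'] (min_width=15, slack=1)
Line 8: ['ocean'] (min_width=5, slack=11)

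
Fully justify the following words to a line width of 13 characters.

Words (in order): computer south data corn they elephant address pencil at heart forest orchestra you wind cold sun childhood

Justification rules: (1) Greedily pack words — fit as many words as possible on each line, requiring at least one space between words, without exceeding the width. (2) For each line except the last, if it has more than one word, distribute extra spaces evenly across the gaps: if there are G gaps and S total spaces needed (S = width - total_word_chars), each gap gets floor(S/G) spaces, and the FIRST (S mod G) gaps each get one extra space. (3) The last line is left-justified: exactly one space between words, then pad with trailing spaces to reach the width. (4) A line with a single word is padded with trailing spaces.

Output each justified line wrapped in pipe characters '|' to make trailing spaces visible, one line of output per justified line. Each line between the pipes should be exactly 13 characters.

Line 1: ['computer'] (min_width=8, slack=5)
Line 2: ['south', 'data'] (min_width=10, slack=3)
Line 3: ['corn', 'they'] (min_width=9, slack=4)
Line 4: ['elephant'] (min_width=8, slack=5)
Line 5: ['address'] (min_width=7, slack=6)
Line 6: ['pencil', 'at'] (min_width=9, slack=4)
Line 7: ['heart', 'forest'] (min_width=12, slack=1)
Line 8: ['orchestra', 'you'] (min_width=13, slack=0)
Line 9: ['wind', 'cold', 'sun'] (min_width=13, slack=0)
Line 10: ['childhood'] (min_width=9, slack=4)

Answer: |computer     |
|south    data|
|corn     they|
|elephant     |
|address      |
|pencil     at|
|heart  forest|
|orchestra you|
|wind cold sun|
|childhood    |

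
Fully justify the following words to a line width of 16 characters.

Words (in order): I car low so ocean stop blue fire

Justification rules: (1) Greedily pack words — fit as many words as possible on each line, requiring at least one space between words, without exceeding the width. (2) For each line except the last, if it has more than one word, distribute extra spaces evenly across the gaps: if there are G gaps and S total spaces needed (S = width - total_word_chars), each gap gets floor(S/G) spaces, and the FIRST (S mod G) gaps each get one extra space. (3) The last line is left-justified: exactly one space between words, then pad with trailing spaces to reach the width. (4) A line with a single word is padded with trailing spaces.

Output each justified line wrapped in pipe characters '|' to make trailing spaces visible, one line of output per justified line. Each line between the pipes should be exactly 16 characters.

Answer: |I   car  low  so|
|ocean  stop blue|
|fire            |

Derivation:
Line 1: ['I', 'car', 'low', 'so'] (min_width=12, slack=4)
Line 2: ['ocean', 'stop', 'blue'] (min_width=15, slack=1)
Line 3: ['fire'] (min_width=4, slack=12)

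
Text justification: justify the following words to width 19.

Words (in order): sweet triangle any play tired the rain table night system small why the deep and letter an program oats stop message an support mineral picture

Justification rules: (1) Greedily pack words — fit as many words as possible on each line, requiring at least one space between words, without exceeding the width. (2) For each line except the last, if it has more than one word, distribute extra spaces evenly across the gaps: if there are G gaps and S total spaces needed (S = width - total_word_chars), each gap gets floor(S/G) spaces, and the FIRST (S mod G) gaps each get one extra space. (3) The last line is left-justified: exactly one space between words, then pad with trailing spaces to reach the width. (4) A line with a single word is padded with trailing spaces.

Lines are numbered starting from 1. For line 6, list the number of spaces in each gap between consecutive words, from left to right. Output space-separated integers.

Answer: 2 2

Derivation:
Line 1: ['sweet', 'triangle', 'any'] (min_width=18, slack=1)
Line 2: ['play', 'tired', 'the', 'rain'] (min_width=19, slack=0)
Line 3: ['table', 'night', 'system'] (min_width=18, slack=1)
Line 4: ['small', 'why', 'the', 'deep'] (min_width=18, slack=1)
Line 5: ['and', 'letter', 'an'] (min_width=13, slack=6)
Line 6: ['program', 'oats', 'stop'] (min_width=17, slack=2)
Line 7: ['message', 'an', 'support'] (min_width=18, slack=1)
Line 8: ['mineral', 'picture'] (min_width=15, slack=4)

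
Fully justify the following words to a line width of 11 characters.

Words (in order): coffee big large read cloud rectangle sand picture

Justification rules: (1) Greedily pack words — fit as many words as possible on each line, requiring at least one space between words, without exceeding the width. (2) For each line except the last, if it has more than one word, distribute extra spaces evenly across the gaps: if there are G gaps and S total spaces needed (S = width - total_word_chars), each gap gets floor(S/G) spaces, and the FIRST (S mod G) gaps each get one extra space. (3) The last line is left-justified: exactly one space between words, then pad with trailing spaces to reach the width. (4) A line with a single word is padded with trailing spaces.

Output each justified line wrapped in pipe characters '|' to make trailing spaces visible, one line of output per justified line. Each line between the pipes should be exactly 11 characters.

Line 1: ['coffee', 'big'] (min_width=10, slack=1)
Line 2: ['large', 'read'] (min_width=10, slack=1)
Line 3: ['cloud'] (min_width=5, slack=6)
Line 4: ['rectangle'] (min_width=9, slack=2)
Line 5: ['sand'] (min_width=4, slack=7)
Line 6: ['picture'] (min_width=7, slack=4)

Answer: |coffee  big|
|large  read|
|cloud      |
|rectangle  |
|sand       |
|picture    |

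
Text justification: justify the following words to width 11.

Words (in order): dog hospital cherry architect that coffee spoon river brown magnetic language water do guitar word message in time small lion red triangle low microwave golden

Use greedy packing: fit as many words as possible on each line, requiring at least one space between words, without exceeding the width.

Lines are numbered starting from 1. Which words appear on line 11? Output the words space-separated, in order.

Line 1: ['dog'] (min_width=3, slack=8)
Line 2: ['hospital'] (min_width=8, slack=3)
Line 3: ['cherry'] (min_width=6, slack=5)
Line 4: ['architect'] (min_width=9, slack=2)
Line 5: ['that', 'coffee'] (min_width=11, slack=0)
Line 6: ['spoon', 'river'] (min_width=11, slack=0)
Line 7: ['brown'] (min_width=5, slack=6)
Line 8: ['magnetic'] (min_width=8, slack=3)
Line 9: ['language'] (min_width=8, slack=3)
Line 10: ['water', 'do'] (min_width=8, slack=3)
Line 11: ['guitar', 'word'] (min_width=11, slack=0)
Line 12: ['message', 'in'] (min_width=10, slack=1)
Line 13: ['time', 'small'] (min_width=10, slack=1)
Line 14: ['lion', 'red'] (min_width=8, slack=3)
Line 15: ['triangle'] (min_width=8, slack=3)
Line 16: ['low'] (min_width=3, slack=8)
Line 17: ['microwave'] (min_width=9, slack=2)
Line 18: ['golden'] (min_width=6, slack=5)

Answer: guitar word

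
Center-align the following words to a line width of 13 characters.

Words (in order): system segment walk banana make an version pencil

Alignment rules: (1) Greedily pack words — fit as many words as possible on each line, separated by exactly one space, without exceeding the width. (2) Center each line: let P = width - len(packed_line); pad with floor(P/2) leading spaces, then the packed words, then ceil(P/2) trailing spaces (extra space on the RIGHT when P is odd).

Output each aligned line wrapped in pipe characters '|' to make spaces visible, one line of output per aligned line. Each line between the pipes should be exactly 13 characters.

Line 1: ['system'] (min_width=6, slack=7)
Line 2: ['segment', 'walk'] (min_width=12, slack=1)
Line 3: ['banana', 'make'] (min_width=11, slack=2)
Line 4: ['an', 'version'] (min_width=10, slack=3)
Line 5: ['pencil'] (min_width=6, slack=7)

Answer: |   system    |
|segment walk |
| banana make |
| an version  |
|   pencil    |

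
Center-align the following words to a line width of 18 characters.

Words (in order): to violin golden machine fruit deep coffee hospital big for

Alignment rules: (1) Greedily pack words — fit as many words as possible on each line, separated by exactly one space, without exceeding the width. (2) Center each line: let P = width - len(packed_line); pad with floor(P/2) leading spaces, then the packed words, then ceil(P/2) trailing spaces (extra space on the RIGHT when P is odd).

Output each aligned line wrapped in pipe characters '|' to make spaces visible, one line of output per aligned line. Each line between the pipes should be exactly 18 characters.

Answer: | to violin golden |
|machine fruit deep|
| coffee hospital  |
|     big for      |

Derivation:
Line 1: ['to', 'violin', 'golden'] (min_width=16, slack=2)
Line 2: ['machine', 'fruit', 'deep'] (min_width=18, slack=0)
Line 3: ['coffee', 'hospital'] (min_width=15, slack=3)
Line 4: ['big', 'for'] (min_width=7, slack=11)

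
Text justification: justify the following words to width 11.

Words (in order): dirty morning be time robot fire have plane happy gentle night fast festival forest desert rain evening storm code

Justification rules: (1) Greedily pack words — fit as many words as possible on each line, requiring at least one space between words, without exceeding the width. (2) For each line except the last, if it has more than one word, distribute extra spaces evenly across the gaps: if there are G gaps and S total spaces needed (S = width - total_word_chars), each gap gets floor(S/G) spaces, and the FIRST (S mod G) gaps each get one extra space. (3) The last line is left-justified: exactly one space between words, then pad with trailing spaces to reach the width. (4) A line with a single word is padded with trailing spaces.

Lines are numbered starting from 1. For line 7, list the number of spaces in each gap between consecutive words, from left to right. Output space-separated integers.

Answer: 2

Derivation:
Line 1: ['dirty'] (min_width=5, slack=6)
Line 2: ['morning', 'be'] (min_width=10, slack=1)
Line 3: ['time', 'robot'] (min_width=10, slack=1)
Line 4: ['fire', 'have'] (min_width=9, slack=2)
Line 5: ['plane', 'happy'] (min_width=11, slack=0)
Line 6: ['gentle'] (min_width=6, slack=5)
Line 7: ['night', 'fast'] (min_width=10, slack=1)
Line 8: ['festival'] (min_width=8, slack=3)
Line 9: ['forest'] (min_width=6, slack=5)
Line 10: ['desert', 'rain'] (min_width=11, slack=0)
Line 11: ['evening'] (min_width=7, slack=4)
Line 12: ['storm', 'code'] (min_width=10, slack=1)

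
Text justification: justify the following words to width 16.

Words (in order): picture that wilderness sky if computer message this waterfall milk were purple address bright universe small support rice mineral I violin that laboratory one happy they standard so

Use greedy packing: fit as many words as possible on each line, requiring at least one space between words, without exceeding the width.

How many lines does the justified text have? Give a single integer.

Line 1: ['picture', 'that'] (min_width=12, slack=4)
Line 2: ['wilderness', 'sky'] (min_width=14, slack=2)
Line 3: ['if', 'computer'] (min_width=11, slack=5)
Line 4: ['message', 'this'] (min_width=12, slack=4)
Line 5: ['waterfall', 'milk'] (min_width=14, slack=2)
Line 6: ['were', 'purple'] (min_width=11, slack=5)
Line 7: ['address', 'bright'] (min_width=14, slack=2)
Line 8: ['universe', 'small'] (min_width=14, slack=2)
Line 9: ['support', 'rice'] (min_width=12, slack=4)
Line 10: ['mineral', 'I', 'violin'] (min_width=16, slack=0)
Line 11: ['that', 'laboratory'] (min_width=15, slack=1)
Line 12: ['one', 'happy', 'they'] (min_width=14, slack=2)
Line 13: ['standard', 'so'] (min_width=11, slack=5)
Total lines: 13

Answer: 13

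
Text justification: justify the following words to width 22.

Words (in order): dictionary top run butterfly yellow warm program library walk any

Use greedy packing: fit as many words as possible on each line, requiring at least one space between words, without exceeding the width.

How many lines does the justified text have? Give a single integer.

Line 1: ['dictionary', 'top', 'run'] (min_width=18, slack=4)
Line 2: ['butterfly', 'yellow', 'warm'] (min_width=21, slack=1)
Line 3: ['program', 'library', 'walk'] (min_width=20, slack=2)
Line 4: ['any'] (min_width=3, slack=19)
Total lines: 4

Answer: 4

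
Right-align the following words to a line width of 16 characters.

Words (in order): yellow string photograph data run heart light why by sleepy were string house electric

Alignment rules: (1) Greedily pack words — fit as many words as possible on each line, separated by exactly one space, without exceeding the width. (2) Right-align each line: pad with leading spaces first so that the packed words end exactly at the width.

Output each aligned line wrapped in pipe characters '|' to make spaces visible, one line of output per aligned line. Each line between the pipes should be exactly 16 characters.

Answer: |   yellow string|
| photograph data|
| run heart light|
|   why by sleepy|
|     were string|
|  house electric|

Derivation:
Line 1: ['yellow', 'string'] (min_width=13, slack=3)
Line 2: ['photograph', 'data'] (min_width=15, slack=1)
Line 3: ['run', 'heart', 'light'] (min_width=15, slack=1)
Line 4: ['why', 'by', 'sleepy'] (min_width=13, slack=3)
Line 5: ['were', 'string'] (min_width=11, slack=5)
Line 6: ['house', 'electric'] (min_width=14, slack=2)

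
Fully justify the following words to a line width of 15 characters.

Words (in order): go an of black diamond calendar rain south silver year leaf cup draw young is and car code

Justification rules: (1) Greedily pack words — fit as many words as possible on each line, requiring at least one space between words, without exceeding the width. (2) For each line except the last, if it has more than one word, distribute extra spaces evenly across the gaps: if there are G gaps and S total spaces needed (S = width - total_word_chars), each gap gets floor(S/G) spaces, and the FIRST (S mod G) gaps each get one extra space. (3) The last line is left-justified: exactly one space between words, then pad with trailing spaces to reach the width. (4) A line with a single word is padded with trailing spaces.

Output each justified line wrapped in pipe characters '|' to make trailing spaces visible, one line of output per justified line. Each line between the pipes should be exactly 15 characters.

Answer: |go  an of black|
|diamond        |
|calendar   rain|
|south    silver|
|year  leaf  cup|
|draw  young  is|
|and car code   |

Derivation:
Line 1: ['go', 'an', 'of', 'black'] (min_width=14, slack=1)
Line 2: ['diamond'] (min_width=7, slack=8)
Line 3: ['calendar', 'rain'] (min_width=13, slack=2)
Line 4: ['south', 'silver'] (min_width=12, slack=3)
Line 5: ['year', 'leaf', 'cup'] (min_width=13, slack=2)
Line 6: ['draw', 'young', 'is'] (min_width=13, slack=2)
Line 7: ['and', 'car', 'code'] (min_width=12, slack=3)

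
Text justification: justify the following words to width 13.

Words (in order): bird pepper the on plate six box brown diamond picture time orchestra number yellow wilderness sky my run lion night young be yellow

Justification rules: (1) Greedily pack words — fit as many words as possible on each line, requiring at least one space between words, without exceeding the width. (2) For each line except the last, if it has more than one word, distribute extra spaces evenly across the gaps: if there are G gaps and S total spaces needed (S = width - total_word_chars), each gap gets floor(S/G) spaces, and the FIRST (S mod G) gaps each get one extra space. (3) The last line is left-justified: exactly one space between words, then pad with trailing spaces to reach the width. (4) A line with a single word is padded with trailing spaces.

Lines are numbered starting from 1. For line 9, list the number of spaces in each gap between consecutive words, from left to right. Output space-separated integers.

Line 1: ['bird', 'pepper'] (min_width=11, slack=2)
Line 2: ['the', 'on', 'plate'] (min_width=12, slack=1)
Line 3: ['six', 'box', 'brown'] (min_width=13, slack=0)
Line 4: ['diamond'] (min_width=7, slack=6)
Line 5: ['picture', 'time'] (min_width=12, slack=1)
Line 6: ['orchestra'] (min_width=9, slack=4)
Line 7: ['number', 'yellow'] (min_width=13, slack=0)
Line 8: ['wilderness'] (min_width=10, slack=3)
Line 9: ['sky', 'my', 'run'] (min_width=10, slack=3)
Line 10: ['lion', 'night'] (min_width=10, slack=3)
Line 11: ['young', 'be'] (min_width=8, slack=5)
Line 12: ['yellow'] (min_width=6, slack=7)

Answer: 3 2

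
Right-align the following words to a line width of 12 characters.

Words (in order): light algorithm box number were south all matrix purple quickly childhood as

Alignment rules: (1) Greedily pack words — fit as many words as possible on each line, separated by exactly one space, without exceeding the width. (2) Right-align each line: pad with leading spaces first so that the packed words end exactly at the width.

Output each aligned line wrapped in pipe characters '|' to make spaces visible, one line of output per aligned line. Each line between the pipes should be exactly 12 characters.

Line 1: ['light'] (min_width=5, slack=7)
Line 2: ['algorithm'] (min_width=9, slack=3)
Line 3: ['box', 'number'] (min_width=10, slack=2)
Line 4: ['were', 'south'] (min_width=10, slack=2)
Line 5: ['all', 'matrix'] (min_width=10, slack=2)
Line 6: ['purple'] (min_width=6, slack=6)
Line 7: ['quickly'] (min_width=7, slack=5)
Line 8: ['childhood', 'as'] (min_width=12, slack=0)

Answer: |       light|
|   algorithm|
|  box number|
|  were south|
|  all matrix|
|      purple|
|     quickly|
|childhood as|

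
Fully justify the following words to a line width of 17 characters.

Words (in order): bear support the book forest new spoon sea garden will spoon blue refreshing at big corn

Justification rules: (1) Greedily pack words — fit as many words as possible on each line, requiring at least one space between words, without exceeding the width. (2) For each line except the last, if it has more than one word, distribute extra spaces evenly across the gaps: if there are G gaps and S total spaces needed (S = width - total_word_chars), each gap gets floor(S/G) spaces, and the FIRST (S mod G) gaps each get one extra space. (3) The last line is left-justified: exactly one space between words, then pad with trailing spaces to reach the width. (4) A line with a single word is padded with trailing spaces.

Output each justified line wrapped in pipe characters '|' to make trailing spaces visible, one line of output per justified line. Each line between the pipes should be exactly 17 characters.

Line 1: ['bear', 'support', 'the'] (min_width=16, slack=1)
Line 2: ['book', 'forest', 'new'] (min_width=15, slack=2)
Line 3: ['spoon', 'sea', 'garden'] (min_width=16, slack=1)
Line 4: ['will', 'spoon', 'blue'] (min_width=15, slack=2)
Line 5: ['refreshing', 'at', 'big'] (min_width=17, slack=0)
Line 6: ['corn'] (min_width=4, slack=13)

Answer: |bear  support the|
|book  forest  new|
|spoon  sea garden|
|will  spoon  blue|
|refreshing at big|
|corn             |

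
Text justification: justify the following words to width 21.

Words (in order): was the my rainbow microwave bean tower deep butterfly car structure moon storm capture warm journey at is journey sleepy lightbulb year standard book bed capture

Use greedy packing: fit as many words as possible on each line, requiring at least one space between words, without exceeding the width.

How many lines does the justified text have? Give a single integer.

Answer: 9

Derivation:
Line 1: ['was', 'the', 'my', 'rainbow'] (min_width=18, slack=3)
Line 2: ['microwave', 'bean', 'tower'] (min_width=20, slack=1)
Line 3: ['deep', 'butterfly', 'car'] (min_width=18, slack=3)
Line 4: ['structure', 'moon', 'storm'] (min_width=20, slack=1)
Line 5: ['capture', 'warm', 'journey'] (min_width=20, slack=1)
Line 6: ['at', 'is', 'journey', 'sleepy'] (min_width=20, slack=1)
Line 7: ['lightbulb', 'year'] (min_width=14, slack=7)
Line 8: ['standard', 'book', 'bed'] (min_width=17, slack=4)
Line 9: ['capture'] (min_width=7, slack=14)
Total lines: 9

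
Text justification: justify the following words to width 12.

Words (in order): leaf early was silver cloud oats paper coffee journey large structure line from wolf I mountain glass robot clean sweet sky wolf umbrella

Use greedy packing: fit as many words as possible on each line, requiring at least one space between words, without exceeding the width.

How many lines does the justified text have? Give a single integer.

Line 1: ['leaf', 'early'] (min_width=10, slack=2)
Line 2: ['was', 'silver'] (min_width=10, slack=2)
Line 3: ['cloud', 'oats'] (min_width=10, slack=2)
Line 4: ['paper', 'coffee'] (min_width=12, slack=0)
Line 5: ['journey'] (min_width=7, slack=5)
Line 6: ['large'] (min_width=5, slack=7)
Line 7: ['structure'] (min_width=9, slack=3)
Line 8: ['line', 'from'] (min_width=9, slack=3)
Line 9: ['wolf', 'I'] (min_width=6, slack=6)
Line 10: ['mountain'] (min_width=8, slack=4)
Line 11: ['glass', 'robot'] (min_width=11, slack=1)
Line 12: ['clean', 'sweet'] (min_width=11, slack=1)
Line 13: ['sky', 'wolf'] (min_width=8, slack=4)
Line 14: ['umbrella'] (min_width=8, slack=4)
Total lines: 14

Answer: 14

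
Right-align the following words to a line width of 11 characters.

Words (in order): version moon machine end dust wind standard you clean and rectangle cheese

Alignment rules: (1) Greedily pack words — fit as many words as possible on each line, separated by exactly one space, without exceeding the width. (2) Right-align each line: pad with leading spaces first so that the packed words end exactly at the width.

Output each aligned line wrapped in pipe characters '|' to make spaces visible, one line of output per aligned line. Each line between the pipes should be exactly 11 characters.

Line 1: ['version'] (min_width=7, slack=4)
Line 2: ['moon'] (min_width=4, slack=7)
Line 3: ['machine', 'end'] (min_width=11, slack=0)
Line 4: ['dust', 'wind'] (min_width=9, slack=2)
Line 5: ['standard'] (min_width=8, slack=3)
Line 6: ['you', 'clean'] (min_width=9, slack=2)
Line 7: ['and'] (min_width=3, slack=8)
Line 8: ['rectangle'] (min_width=9, slack=2)
Line 9: ['cheese'] (min_width=6, slack=5)

Answer: |    version|
|       moon|
|machine end|
|  dust wind|
|   standard|
|  you clean|
|        and|
|  rectangle|
|     cheese|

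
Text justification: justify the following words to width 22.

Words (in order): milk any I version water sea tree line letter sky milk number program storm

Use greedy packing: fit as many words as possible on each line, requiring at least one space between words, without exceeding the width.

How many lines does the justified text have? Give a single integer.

Answer: 4

Derivation:
Line 1: ['milk', 'any', 'I', 'version'] (min_width=18, slack=4)
Line 2: ['water', 'sea', 'tree', 'line'] (min_width=19, slack=3)
Line 3: ['letter', 'sky', 'milk', 'number'] (min_width=22, slack=0)
Line 4: ['program', 'storm'] (min_width=13, slack=9)
Total lines: 4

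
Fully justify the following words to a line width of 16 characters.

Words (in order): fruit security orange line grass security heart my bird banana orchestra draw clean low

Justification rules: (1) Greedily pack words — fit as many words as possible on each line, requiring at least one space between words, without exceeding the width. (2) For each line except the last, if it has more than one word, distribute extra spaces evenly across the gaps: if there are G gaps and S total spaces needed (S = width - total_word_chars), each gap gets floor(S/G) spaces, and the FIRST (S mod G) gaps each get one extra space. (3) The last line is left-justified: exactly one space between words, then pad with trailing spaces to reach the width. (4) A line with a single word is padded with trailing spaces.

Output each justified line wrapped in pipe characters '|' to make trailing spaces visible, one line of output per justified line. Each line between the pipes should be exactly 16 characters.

Answer: |fruit   security|
|orange      line|
|grass   security|
|heart   my  bird|
|banana orchestra|
|draw clean low  |

Derivation:
Line 1: ['fruit', 'security'] (min_width=14, slack=2)
Line 2: ['orange', 'line'] (min_width=11, slack=5)
Line 3: ['grass', 'security'] (min_width=14, slack=2)
Line 4: ['heart', 'my', 'bird'] (min_width=13, slack=3)
Line 5: ['banana', 'orchestra'] (min_width=16, slack=0)
Line 6: ['draw', 'clean', 'low'] (min_width=14, slack=2)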